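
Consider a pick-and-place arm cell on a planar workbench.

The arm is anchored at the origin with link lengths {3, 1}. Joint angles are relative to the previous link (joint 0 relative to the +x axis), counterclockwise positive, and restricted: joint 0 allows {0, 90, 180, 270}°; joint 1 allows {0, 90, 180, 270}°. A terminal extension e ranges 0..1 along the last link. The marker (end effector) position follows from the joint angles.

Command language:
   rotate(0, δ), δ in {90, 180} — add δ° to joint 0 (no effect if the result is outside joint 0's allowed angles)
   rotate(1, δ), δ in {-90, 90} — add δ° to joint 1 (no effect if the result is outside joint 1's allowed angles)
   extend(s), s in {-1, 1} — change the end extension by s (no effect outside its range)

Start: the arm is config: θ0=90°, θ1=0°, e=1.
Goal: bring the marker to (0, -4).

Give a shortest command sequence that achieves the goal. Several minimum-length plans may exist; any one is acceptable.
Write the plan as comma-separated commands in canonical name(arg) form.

rotate(0, 180), extend(-1)

begin: config: θ0=90°, θ1=0°, e=1
1. rotate(0, 180) → config: θ0=270°, θ1=0°, e=1
2. extend(-1) → config: θ0=270°, θ1=0°, e=0
no 1-step plan works, so 2 is optimal.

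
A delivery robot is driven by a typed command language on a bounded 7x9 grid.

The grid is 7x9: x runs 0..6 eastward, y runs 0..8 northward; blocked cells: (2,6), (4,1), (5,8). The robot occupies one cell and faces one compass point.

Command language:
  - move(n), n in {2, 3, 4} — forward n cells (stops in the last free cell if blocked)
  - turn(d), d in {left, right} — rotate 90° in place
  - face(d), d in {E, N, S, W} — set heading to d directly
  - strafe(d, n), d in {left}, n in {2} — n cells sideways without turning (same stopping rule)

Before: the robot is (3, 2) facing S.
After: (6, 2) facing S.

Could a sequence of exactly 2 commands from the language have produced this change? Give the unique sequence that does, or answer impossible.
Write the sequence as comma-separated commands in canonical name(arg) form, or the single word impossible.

strafe(left, 2), strafe(left, 2)

key: heading stays S — no command in the sequence turns
start: (3, 2) facing S
1. strafe(left, 2) → (5, 2) facing S
2. strafe(left, 2) → (6, 2) facing S
no other 2-command option fits: unique.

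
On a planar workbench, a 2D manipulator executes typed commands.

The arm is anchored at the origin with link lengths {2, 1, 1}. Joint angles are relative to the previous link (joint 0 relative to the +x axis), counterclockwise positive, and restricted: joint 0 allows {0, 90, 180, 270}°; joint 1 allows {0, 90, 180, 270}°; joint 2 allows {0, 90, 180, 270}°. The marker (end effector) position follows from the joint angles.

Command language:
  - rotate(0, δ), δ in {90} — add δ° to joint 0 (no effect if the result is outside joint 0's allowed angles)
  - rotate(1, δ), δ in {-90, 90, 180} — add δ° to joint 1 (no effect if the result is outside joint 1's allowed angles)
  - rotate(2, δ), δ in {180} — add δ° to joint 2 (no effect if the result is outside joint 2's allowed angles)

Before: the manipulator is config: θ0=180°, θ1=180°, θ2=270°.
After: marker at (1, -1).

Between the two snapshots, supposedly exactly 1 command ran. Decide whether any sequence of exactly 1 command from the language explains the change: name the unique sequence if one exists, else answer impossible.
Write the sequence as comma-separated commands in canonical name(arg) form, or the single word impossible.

rotate(0, 90)

t0: config: θ0=180°, θ1=180°, θ2=270°
t=1 rotate(0, 90) ⇒ config: θ0=270°, θ1=180°, θ2=270°
uniquely the one of 5 1-step routes that fits.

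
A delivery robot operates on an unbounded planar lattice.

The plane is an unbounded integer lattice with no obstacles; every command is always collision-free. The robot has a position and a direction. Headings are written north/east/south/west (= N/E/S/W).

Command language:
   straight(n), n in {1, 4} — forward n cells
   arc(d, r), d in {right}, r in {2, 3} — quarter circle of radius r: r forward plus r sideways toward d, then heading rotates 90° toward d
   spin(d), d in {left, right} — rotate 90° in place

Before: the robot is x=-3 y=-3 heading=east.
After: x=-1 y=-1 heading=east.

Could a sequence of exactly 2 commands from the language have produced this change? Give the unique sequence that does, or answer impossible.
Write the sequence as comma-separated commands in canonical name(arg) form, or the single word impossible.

key: heading stays E — rotations cancel among the 2 commands
begin: x=-3 y=-3 heading=east
step 1 (spin(left)): x=-3 y=-3 heading=north
step 2 (arc(right, 2)): x=-1 y=-1 heading=east
uniquely the one of 36 2-step routes that fits.

spin(left), arc(right, 2)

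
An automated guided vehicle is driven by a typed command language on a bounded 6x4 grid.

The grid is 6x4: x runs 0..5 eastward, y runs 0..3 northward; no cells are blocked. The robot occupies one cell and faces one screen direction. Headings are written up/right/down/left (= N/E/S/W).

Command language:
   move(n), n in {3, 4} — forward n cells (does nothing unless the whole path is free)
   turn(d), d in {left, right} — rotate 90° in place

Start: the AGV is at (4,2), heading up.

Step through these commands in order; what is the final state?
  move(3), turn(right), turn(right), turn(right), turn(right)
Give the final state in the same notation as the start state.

start: at (4,2), heading up
t=1 move(3) ⇒ at (4,2), heading up
t=2 turn(right) ⇒ at (4,2), heading right
t=3 turn(right) ⇒ at (4,2), heading down
t=4 turn(right) ⇒ at (4,2), heading left
t=5 turn(right) ⇒ at (4,2), heading up

at (4,2), heading up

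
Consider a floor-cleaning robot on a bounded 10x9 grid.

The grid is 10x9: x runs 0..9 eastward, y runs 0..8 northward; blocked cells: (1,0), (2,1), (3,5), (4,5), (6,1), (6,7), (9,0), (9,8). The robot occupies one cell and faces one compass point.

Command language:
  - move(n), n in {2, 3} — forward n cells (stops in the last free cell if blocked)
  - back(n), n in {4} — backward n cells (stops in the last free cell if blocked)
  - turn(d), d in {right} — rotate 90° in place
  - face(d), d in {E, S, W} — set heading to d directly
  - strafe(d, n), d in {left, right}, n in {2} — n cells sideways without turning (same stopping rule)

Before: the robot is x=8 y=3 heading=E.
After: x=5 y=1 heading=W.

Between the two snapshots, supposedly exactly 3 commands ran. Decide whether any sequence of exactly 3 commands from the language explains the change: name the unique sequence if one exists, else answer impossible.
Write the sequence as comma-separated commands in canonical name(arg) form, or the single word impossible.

face(W), move(3), strafe(left, 2)

key: order matters: swapping face(W) and strafe(left, 2) lands elsewhere
from: x=8 y=3 heading=E
t=1 face(W) ⇒ x=8 y=3 heading=W
t=2 move(3) ⇒ x=5 y=3 heading=W
t=3 strafe(left, 2) ⇒ x=5 y=1 heading=W
no rival 3-sequence matches.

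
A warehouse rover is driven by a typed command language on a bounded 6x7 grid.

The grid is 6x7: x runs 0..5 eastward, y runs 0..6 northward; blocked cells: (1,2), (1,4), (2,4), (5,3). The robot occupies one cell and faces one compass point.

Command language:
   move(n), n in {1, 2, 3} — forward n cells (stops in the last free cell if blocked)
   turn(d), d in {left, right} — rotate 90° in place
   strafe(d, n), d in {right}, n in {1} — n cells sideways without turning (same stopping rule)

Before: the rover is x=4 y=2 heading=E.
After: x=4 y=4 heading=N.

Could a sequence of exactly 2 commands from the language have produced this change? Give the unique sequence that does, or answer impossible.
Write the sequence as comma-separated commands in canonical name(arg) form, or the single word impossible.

turn(left), move(2)

key: position moved to (4,4) AND the heading swung to N — translation plus rotation needed
from: x=4 y=2 heading=E
t=1 turn(left) ⇒ x=4 y=2 heading=N
t=2 move(2) ⇒ x=4 y=4 heading=N
uniquely the one of 36 2-step routes that fits.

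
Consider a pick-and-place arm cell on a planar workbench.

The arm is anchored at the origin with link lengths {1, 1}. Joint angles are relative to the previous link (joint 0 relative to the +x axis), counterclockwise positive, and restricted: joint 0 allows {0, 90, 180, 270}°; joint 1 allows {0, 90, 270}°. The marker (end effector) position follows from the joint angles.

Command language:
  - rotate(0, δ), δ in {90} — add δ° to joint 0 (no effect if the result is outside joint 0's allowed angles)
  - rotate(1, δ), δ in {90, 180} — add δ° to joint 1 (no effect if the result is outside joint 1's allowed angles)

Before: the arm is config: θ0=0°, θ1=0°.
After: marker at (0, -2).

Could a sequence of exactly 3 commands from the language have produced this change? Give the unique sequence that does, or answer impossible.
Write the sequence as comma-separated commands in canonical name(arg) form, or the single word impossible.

begin: config: θ0=0°, θ1=0°
t=1 rotate(0, 90) ⇒ config: θ0=90°, θ1=0°
t=2 rotate(0, 90) ⇒ config: θ0=180°, θ1=0°
t=3 rotate(0, 90) ⇒ config: θ0=270°, θ1=0°
all 27 alternatives checked — unique.

rotate(0, 90), rotate(0, 90), rotate(0, 90)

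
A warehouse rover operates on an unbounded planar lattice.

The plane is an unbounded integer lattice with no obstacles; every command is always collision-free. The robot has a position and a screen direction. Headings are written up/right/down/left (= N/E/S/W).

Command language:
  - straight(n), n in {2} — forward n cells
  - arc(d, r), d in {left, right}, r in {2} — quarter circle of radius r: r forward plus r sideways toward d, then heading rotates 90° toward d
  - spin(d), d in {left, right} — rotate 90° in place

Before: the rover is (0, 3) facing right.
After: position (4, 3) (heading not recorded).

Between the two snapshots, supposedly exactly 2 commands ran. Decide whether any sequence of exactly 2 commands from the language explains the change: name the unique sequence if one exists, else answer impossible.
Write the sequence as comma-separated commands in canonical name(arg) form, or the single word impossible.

straight(2), straight(2)

initial: (0, 3) facing right
1. straight(2) → (2, 3) facing right
2. straight(2) → (4, 3) facing right
no rival 2-sequence matches.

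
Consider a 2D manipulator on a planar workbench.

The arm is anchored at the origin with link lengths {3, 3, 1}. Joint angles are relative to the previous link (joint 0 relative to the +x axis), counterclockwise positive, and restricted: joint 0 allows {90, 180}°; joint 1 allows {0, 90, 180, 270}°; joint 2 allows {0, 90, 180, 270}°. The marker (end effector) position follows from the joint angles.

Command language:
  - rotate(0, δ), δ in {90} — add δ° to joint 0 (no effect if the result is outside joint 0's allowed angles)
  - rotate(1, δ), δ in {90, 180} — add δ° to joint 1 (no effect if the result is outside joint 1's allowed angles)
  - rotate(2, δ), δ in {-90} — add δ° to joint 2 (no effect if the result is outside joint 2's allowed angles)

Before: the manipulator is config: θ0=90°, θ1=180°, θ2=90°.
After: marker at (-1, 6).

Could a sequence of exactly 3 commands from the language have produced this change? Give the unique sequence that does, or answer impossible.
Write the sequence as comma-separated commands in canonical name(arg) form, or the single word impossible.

from: config: θ0=90°, θ1=180°, θ2=90°
t=1 rotate(1, 180) ⇒ config: θ0=90°, θ1=0°, θ2=90°
t=2 rotate(1, 180) ⇒ config: θ0=90°, θ1=180°, θ2=90°
t=3 rotate(1, 180) ⇒ config: θ0=90°, θ1=0°, θ2=90°
no rival 3-sequence matches.

rotate(1, 180), rotate(1, 180), rotate(1, 180)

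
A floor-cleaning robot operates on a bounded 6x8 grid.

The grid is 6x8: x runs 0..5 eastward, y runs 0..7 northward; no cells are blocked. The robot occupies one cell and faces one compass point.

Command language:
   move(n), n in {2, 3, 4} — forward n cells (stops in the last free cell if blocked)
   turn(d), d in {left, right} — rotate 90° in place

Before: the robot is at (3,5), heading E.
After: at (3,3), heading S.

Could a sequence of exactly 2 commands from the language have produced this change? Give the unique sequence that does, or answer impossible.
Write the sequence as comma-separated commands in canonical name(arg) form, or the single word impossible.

key: order matters: swapping turn(right) and move(2) lands elsewhere
from: at (3,5), heading E
[1] after turn(right): at (3,5), heading S
[2] after move(2): at (3,3), heading S
uniquely the one of 25 2-step routes that fits.

turn(right), move(2)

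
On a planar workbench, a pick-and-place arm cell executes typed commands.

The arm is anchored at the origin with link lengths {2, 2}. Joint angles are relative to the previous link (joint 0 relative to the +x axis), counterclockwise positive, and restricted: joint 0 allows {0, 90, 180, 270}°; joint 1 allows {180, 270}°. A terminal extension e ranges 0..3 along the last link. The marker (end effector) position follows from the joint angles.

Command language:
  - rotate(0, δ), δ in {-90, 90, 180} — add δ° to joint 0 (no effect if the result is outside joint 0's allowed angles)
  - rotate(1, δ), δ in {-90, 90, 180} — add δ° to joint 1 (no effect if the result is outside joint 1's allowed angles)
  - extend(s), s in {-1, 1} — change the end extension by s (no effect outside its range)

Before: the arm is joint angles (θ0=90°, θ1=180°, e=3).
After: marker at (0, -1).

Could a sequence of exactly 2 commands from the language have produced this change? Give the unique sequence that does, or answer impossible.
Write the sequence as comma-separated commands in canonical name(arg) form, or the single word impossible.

from: joint angles (θ0=90°, θ1=180°, e=3)
step 1 (extend(-1)): joint angles (θ0=90°, θ1=180°, e=2)
step 2 (extend(-1)): joint angles (θ0=90°, θ1=180°, e=1)
uniquely the one of 64 2-step routes that fits.

extend(-1), extend(-1)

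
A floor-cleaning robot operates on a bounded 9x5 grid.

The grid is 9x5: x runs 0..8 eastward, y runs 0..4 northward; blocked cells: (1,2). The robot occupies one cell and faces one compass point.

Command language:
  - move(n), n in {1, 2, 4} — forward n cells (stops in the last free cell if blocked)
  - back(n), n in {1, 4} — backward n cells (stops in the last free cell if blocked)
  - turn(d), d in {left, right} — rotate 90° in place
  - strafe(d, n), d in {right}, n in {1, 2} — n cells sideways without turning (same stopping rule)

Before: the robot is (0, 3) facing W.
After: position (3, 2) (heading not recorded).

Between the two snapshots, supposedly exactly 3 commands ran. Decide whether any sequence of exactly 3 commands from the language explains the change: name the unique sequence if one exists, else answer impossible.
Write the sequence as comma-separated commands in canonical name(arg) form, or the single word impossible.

impossible

every 3-command combo misses the target.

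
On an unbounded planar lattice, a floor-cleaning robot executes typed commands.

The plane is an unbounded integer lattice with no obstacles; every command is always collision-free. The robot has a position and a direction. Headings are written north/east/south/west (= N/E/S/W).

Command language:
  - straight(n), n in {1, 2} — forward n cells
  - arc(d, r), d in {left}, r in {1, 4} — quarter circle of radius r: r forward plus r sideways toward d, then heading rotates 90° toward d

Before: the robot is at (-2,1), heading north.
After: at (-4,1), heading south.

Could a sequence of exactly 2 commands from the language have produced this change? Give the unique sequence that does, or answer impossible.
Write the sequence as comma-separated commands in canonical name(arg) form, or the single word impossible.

arc(left, 1), arc(left, 1)

key: position moved to (-4,1) AND the heading swung to S — translation plus rotation needed
t0: at (-2,1), heading north
step 1 (arc(left, 1)): at (-3,2), heading west
step 2 (arc(left, 1)): at (-4,1), heading south
no rival 2-sequence matches.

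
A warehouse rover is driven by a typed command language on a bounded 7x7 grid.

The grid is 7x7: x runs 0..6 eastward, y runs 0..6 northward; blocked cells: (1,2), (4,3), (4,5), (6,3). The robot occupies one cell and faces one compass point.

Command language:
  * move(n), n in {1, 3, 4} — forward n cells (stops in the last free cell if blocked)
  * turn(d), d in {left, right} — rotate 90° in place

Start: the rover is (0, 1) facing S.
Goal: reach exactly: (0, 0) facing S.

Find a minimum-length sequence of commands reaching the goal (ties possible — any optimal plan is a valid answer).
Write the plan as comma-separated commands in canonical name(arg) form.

move(3)

t0: (0, 1) facing S
step 1 (move(3)): (0, 0) facing S
no 0-step plan works, so 1 is optimal.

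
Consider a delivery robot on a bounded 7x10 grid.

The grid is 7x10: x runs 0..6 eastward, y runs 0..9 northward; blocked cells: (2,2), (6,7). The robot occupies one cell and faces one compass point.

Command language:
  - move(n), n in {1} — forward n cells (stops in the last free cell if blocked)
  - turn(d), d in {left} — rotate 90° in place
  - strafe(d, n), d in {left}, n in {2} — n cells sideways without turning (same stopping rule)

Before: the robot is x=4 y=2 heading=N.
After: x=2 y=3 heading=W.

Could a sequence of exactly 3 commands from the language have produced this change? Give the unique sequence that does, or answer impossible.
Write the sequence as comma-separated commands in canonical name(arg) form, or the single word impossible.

move(1), strafe(left, 2), turn(left)

key: order matters: swapping move(1) and turn(left) lands elsewhere
from: x=4 y=2 heading=N
step 1 (move(1)): x=4 y=3 heading=N
step 2 (strafe(left, 2)): x=2 y=3 heading=N
step 3 (turn(left)): x=2 y=3 heading=W
all 27 alternatives checked — unique.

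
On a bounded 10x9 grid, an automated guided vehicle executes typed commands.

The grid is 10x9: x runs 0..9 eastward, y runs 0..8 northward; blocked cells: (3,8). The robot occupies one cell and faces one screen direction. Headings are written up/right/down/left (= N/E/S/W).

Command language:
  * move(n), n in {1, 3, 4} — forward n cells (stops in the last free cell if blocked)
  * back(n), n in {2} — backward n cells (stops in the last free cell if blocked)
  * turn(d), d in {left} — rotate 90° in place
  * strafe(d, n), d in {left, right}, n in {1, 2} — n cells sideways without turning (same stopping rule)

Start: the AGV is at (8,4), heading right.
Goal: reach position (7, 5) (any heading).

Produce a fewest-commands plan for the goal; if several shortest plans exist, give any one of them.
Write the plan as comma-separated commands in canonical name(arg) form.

initial: at (8,4), heading right
1. turn(left) → at (8,4), heading up
2. strafe(left, 1) → at (7,4), heading up
3. move(1) → at (7,5), heading up
no 2-step plan works, so 3 is optimal.

turn(left), strafe(left, 1), move(1)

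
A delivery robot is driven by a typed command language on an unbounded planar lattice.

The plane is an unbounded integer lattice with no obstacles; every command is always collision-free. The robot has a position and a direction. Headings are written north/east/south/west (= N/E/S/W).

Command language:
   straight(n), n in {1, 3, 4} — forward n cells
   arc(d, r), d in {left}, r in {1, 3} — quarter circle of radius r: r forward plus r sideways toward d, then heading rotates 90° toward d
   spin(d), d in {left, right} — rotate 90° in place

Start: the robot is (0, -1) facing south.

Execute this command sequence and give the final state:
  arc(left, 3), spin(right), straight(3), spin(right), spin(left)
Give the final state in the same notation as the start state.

(3, -7) facing south

start: (0, -1) facing south
t=1 arc(left, 3) ⇒ (3, -4) facing east
t=2 spin(right) ⇒ (3, -4) facing south
t=3 straight(3) ⇒ (3, -7) facing south
t=4 spin(right) ⇒ (3, -7) facing west
t=5 spin(left) ⇒ (3, -7) facing south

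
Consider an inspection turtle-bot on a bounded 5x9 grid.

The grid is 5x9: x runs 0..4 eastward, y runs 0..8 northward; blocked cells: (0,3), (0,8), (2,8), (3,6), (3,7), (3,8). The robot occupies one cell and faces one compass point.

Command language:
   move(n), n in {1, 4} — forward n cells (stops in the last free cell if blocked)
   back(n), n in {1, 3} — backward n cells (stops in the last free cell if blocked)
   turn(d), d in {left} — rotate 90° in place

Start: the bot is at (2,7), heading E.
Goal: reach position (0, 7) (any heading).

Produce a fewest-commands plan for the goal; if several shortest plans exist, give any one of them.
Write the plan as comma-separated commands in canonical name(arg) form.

start: at (2,7), heading E
step 1 (back(3)): at (0,7), heading E
minimal: 1 command(s), checked below 1.

back(3)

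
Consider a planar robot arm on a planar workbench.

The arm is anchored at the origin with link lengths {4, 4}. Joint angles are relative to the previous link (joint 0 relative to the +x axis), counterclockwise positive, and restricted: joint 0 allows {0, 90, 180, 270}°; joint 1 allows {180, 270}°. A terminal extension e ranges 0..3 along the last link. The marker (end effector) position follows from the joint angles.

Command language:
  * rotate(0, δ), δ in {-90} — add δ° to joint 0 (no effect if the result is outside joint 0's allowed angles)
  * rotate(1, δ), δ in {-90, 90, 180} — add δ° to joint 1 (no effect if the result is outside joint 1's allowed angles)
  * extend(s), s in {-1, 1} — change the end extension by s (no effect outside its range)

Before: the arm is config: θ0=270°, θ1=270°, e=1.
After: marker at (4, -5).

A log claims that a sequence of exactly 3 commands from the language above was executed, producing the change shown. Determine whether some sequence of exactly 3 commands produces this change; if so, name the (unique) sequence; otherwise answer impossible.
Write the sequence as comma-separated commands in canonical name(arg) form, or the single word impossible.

rotate(0, -90), rotate(0, -90), rotate(0, -90)

initial: config: θ0=270°, θ1=270°, e=1
t=1 rotate(0, -90) ⇒ config: θ0=180°, θ1=270°, e=1
t=2 rotate(0, -90) ⇒ config: θ0=90°, θ1=270°, e=1
t=3 rotate(0, -90) ⇒ config: θ0=0°, θ1=270°, e=1
no other 3-command option fits: unique.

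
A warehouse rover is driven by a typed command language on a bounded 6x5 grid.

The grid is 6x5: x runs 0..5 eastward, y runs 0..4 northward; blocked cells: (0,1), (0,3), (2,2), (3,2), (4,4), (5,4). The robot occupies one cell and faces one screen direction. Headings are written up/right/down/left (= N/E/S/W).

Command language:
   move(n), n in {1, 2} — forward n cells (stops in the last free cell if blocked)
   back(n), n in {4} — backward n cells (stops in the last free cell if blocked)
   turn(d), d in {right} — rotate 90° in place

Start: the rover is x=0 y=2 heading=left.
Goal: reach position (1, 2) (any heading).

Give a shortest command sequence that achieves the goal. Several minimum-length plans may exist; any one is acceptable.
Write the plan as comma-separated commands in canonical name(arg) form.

back(4)

t0: x=0 y=2 heading=left
1. back(4) → x=1 y=2 heading=left
shorter routes all fall short; 1 is best.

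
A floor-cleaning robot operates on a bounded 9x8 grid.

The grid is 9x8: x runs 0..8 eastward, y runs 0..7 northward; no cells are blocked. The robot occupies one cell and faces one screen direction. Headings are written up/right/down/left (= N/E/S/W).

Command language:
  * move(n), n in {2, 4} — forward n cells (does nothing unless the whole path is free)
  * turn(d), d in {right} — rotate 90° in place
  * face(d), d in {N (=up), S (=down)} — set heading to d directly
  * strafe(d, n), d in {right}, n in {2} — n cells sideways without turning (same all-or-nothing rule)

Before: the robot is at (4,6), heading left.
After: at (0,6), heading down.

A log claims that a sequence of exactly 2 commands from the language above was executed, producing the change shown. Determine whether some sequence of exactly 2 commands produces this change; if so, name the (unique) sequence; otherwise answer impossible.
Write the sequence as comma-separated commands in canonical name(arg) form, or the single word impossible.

key: order matters: swapping move(4) and face(S) lands elsewhere
start: at (4,6), heading left
step 1 (move(4)): at (0,6), heading left
step 2 (face(S)): at (0,6), heading down
no rival 2-sequence matches.

move(4), face(S)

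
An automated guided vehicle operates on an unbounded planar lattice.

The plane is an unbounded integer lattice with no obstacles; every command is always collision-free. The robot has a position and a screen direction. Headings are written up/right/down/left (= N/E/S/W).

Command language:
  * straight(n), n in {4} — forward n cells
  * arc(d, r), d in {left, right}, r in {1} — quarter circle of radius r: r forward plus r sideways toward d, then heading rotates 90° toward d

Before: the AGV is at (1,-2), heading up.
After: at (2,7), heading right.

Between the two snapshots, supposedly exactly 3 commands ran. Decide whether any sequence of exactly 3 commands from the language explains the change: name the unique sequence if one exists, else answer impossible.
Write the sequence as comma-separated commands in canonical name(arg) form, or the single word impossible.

straight(4), straight(4), arc(right, 1)

key: position moved to (2,7) AND the heading swung to E — translation plus rotation needed
from: at (1,-2), heading up
step 1 (straight(4)): at (1,2), heading up
step 2 (straight(4)): at (1,6), heading up
step 3 (arc(right, 1)): at (2,7), heading right
no rival 3-sequence matches.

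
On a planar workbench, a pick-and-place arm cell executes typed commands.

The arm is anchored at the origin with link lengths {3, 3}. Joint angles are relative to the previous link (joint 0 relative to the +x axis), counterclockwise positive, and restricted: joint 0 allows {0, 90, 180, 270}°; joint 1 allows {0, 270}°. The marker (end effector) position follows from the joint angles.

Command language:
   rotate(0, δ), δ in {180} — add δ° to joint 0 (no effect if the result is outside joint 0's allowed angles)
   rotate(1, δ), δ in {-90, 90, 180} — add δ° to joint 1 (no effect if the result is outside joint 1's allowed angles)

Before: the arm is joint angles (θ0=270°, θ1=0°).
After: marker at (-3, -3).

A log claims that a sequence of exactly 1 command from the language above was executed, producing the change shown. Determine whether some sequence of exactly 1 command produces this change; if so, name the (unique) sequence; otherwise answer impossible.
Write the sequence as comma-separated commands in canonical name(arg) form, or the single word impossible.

rotate(1, -90)

t0: joint angles (θ0=270°, θ1=0°)
[1] after rotate(1, -90): joint angles (θ0=270°, θ1=270°)
all 4 alternatives checked — unique.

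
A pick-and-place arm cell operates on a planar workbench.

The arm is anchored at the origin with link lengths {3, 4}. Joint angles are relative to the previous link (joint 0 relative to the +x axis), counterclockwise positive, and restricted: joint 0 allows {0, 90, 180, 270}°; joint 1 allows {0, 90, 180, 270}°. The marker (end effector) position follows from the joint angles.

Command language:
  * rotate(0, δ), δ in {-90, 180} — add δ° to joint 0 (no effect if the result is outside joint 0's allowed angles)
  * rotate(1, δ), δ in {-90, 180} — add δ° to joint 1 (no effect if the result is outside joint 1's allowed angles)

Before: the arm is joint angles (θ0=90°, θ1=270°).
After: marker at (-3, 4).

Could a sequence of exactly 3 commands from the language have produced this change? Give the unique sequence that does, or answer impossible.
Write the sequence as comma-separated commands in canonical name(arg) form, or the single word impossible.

rotate(0, -90), rotate(0, -90), rotate(0, -90)

t0: joint angles (θ0=90°, θ1=270°)
step 1 (rotate(0, -90)): joint angles (θ0=0°, θ1=270°)
step 2 (rotate(0, -90)): joint angles (θ0=270°, θ1=270°)
step 3 (rotate(0, -90)): joint angles (θ0=180°, θ1=270°)
no other 3-command option fits: unique.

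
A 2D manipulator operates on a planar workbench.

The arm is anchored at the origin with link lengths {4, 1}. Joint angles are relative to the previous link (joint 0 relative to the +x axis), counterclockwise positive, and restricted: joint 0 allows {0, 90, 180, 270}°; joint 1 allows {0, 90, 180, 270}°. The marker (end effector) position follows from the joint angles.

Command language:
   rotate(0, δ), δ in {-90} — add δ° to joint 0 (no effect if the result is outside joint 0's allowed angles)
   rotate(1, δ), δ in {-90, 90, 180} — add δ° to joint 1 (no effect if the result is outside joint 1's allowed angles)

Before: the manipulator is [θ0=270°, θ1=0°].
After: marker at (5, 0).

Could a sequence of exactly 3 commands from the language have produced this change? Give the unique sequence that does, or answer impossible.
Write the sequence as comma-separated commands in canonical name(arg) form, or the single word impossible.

initial: [θ0=270°, θ1=0°]
1. rotate(0, -90) → [θ0=180°, θ1=0°]
2. rotate(0, -90) → [θ0=90°, θ1=0°]
3. rotate(0, -90) → [θ0=0°, θ1=0°]
no rival 3-sequence matches.

rotate(0, -90), rotate(0, -90), rotate(0, -90)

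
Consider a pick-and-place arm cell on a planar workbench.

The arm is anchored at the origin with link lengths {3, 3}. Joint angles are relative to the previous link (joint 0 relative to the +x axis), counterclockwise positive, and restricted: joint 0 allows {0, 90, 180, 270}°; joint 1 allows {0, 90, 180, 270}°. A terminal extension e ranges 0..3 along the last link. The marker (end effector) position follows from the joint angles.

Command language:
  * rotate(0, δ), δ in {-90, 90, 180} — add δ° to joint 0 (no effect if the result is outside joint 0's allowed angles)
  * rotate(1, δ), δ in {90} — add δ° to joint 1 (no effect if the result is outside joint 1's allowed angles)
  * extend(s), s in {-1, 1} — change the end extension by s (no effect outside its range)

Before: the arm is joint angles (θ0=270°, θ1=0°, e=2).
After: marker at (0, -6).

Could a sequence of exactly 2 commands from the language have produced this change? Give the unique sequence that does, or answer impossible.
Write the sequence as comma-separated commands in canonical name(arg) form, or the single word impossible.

begin: joint angles (θ0=270°, θ1=0°, e=2)
1. extend(-1) → joint angles (θ0=270°, θ1=0°, e=1)
2. extend(-1) → joint angles (θ0=270°, θ1=0°, e=0)
no rival 2-sequence matches.

extend(-1), extend(-1)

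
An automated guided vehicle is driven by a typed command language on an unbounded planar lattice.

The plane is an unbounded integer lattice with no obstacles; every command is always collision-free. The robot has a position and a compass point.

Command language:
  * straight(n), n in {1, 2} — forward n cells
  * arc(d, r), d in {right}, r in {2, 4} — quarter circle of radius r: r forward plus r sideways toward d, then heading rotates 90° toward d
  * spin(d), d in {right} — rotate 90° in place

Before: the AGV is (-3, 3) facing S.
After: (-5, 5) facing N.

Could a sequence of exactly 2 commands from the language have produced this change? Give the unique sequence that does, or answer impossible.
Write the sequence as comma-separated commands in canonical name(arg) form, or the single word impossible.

spin(right), arc(right, 2)

key: order matters: swapping spin(right) and arc(right, 2) lands elsewhere
t0: (-3, 3) facing S
step 1 (spin(right)): (-3, 3) facing W
step 2 (arc(right, 2)): (-5, 5) facing N
all 25 alternatives checked — unique.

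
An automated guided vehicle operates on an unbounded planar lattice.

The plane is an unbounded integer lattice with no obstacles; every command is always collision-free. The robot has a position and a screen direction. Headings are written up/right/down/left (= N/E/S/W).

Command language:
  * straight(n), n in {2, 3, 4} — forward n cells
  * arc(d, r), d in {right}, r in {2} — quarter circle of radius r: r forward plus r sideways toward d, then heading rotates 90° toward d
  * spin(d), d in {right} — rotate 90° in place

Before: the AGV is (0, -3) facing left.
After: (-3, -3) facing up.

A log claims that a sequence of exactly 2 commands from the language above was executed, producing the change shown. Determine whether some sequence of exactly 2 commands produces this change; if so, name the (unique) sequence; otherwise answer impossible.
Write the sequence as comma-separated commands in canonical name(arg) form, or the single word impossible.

key: order matters: swapping straight(3) and spin(right) lands elsewhere
from: (0, -3) facing left
[1] after straight(3): (-3, -3) facing left
[2] after spin(right): (-3, -3) facing up
no rival 2-sequence matches.

straight(3), spin(right)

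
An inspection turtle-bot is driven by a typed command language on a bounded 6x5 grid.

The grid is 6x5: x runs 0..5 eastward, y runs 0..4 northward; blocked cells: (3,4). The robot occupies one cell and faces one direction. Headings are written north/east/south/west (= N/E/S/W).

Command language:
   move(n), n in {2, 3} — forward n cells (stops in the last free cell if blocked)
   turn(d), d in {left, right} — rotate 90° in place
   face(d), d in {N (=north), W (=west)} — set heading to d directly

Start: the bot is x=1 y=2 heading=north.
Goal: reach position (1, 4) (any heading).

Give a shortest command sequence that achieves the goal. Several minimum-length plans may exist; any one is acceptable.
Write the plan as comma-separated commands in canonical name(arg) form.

move(3)

begin: x=1 y=2 heading=north
step 1 (move(3)): x=1 y=4 heading=north
nothing shorter than 1 reaches the goal.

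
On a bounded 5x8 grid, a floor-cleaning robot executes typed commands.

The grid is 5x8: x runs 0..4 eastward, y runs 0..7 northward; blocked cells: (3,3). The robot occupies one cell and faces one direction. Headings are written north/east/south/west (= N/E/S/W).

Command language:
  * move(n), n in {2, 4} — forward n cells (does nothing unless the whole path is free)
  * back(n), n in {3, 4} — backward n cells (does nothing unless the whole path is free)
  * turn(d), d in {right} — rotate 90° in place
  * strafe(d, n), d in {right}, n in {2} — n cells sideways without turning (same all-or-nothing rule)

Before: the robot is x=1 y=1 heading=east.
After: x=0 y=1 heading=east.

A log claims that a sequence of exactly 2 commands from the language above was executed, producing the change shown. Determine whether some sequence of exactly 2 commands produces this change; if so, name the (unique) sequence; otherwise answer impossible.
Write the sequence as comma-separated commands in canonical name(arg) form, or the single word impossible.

move(2), back(3)

key: order matters: swapping move(2) and back(3) lands elsewhere
from: x=1 y=1 heading=east
step 1 (move(2)): x=3 y=1 heading=east
step 2 (back(3)): x=0 y=1 heading=east
uniquely the one of 36 2-step routes that fits.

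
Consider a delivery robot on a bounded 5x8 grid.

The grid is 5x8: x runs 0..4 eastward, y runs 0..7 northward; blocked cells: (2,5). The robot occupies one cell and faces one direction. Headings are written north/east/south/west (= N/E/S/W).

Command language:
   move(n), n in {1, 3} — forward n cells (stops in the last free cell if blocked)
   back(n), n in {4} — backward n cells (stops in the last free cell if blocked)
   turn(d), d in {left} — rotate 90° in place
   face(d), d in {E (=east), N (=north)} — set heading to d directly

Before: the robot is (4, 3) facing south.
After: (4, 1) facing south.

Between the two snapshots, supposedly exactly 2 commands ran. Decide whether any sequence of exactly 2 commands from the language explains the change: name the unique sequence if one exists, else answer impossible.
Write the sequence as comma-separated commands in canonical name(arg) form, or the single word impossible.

move(1), move(1)

key: still facing S at the end — nothing in the sequence rotates
start: (4, 3) facing south
1. move(1) → (4, 2) facing south
2. move(1) → (4, 1) facing south
all 36 alternatives checked — unique.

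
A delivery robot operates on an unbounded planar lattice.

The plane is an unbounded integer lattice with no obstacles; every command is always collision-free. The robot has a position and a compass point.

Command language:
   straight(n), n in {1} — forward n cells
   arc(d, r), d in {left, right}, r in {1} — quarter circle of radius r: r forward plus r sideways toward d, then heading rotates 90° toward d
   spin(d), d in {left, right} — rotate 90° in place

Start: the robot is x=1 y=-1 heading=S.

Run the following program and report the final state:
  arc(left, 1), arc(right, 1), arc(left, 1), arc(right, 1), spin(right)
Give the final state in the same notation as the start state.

t0: x=1 y=-1 heading=S
1. arc(left, 1) → x=2 y=-2 heading=E
2. arc(right, 1) → x=3 y=-3 heading=S
3. arc(left, 1) → x=4 y=-4 heading=E
4. arc(right, 1) → x=5 y=-5 heading=S
5. spin(right) → x=5 y=-5 heading=W

x=5 y=-5 heading=W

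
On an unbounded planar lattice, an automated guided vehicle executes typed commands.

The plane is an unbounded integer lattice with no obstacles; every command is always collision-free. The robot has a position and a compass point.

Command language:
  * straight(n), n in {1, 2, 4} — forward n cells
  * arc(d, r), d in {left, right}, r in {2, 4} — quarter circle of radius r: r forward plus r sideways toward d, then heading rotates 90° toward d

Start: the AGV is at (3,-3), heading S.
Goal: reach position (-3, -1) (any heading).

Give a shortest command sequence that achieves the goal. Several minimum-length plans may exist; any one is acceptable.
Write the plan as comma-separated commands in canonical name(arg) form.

arc(right, 2), arc(right, 4)

begin: at (3,-3), heading S
1. arc(right, 2) → at (1,-5), heading W
2. arc(right, 4) → at (-3,-1), heading N
shorter routes all fall short; 2 is best.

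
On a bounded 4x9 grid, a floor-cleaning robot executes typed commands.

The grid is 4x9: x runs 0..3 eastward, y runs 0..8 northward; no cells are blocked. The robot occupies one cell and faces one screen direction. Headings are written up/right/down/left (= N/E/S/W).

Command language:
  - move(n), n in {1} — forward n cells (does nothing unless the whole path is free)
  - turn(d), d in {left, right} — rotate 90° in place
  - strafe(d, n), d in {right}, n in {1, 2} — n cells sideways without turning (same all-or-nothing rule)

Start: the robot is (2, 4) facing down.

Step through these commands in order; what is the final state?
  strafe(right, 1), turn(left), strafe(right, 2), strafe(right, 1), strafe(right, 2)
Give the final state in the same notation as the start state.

(1, 1) facing right

begin: (2, 4) facing down
step 1 (strafe(right, 1)): (1, 4) facing down
step 2 (turn(left)): (1, 4) facing right
step 3 (strafe(right, 2)): (1, 2) facing right
step 4 (strafe(right, 1)): (1, 1) facing right
step 5 (strafe(right, 2)): (1, 1) facing right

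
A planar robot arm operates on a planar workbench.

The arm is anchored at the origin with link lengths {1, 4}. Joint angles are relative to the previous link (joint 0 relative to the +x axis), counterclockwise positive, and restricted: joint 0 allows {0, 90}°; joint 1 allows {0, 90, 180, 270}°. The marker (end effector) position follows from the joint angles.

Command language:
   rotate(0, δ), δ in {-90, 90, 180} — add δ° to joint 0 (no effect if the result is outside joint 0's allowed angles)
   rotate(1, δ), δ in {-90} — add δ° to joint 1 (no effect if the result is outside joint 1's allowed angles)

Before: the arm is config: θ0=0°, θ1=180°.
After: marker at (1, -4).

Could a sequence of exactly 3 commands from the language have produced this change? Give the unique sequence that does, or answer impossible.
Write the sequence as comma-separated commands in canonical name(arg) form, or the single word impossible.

t0: config: θ0=0°, θ1=180°
step 1 (rotate(1, -90)): config: θ0=0°, θ1=90°
step 2 (rotate(1, -90)): config: θ0=0°, θ1=0°
step 3 (rotate(1, -90)): config: θ0=0°, θ1=270°
uniquely the one of 64 3-step routes that fits.

rotate(1, -90), rotate(1, -90), rotate(1, -90)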